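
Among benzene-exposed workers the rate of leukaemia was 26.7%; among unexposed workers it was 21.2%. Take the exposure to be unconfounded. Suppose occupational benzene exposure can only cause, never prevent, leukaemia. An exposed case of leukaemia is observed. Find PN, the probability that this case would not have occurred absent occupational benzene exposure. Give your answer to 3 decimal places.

PN ≈ 0.206

p₁ = 0.267, p₀ = 0.212.
Under exogeneity and monotonicity, PN = (p₁ − p₀) / p₁.
PN = (0.267 − 0.212) / 0.267 = 0.055 / 0.267 ≈ 0.2060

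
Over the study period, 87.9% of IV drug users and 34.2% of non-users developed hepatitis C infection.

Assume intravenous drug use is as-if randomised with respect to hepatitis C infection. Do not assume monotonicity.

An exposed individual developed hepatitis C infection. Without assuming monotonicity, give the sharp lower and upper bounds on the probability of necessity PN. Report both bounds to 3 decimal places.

p₁ = 0.879, p₀ = 0.342.
Under exogeneity alone the bounds on PN are max{0,(p₁−p₀)/p₁} ≤ PN ≤ min{1,(1−p₀)/p₁}.
  lower = (p₁ − p₀)/p₁ = 0.537 / 0.879 ≈ 0.6109
  upper = min{1, (1 − p₀)/p₁} = 0.658 / 0.879 ≈ 0.7486

0.611 ≤ PN ≤ 0.749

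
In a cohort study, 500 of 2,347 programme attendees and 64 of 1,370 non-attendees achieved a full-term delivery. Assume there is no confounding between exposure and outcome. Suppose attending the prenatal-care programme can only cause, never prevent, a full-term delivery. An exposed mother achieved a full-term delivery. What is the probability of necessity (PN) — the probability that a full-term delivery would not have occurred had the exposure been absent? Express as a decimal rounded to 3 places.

PN ≈ 0.781

p₁ = P(outcome | exposed) = 500/2347 = 0.21304
p₀ = P(outcome | unexposed) = 64/1370 = 0.046715
Under exogeneity and monotonicity, PN = (p₁ − p₀) / p₁.
PN = (0.21304 − 0.046715) / 0.21304 = 0.16632 / 0.21304 ≈ 0.7807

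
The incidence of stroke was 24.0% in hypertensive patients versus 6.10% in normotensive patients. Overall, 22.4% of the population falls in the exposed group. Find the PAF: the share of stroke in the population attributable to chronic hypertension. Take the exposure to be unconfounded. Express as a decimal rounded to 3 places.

PAF ≈ 0.397

p₁ = 0.24, p₀ = 0.061.
Overall risk P(Y=1) = π·p₁ + (1−π)·p₀ = 0.224×0.24 + 0.776×0.061 = 0.1011.
Under exogeneity, PAF = [P(Y=1) − p₀] / P(Y=1).
PAF = (0.1011 − 0.061) / 0.1011 ≈ 0.3966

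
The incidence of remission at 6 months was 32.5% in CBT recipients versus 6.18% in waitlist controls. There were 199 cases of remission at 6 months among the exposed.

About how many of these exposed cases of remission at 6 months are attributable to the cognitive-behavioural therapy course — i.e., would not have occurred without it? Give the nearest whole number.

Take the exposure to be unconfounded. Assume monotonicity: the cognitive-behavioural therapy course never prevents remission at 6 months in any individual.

about 161 cases

p₁ = 0.325, p₀ = 0.0618.
PN = (p₁ − p₀)/p₁ = (0.325 − 0.0618) / 0.325 ≈ 0.80985.
Attributable cases ≈ PN × (exposed cases) = 0.80985 × 199 ≈ 161.16.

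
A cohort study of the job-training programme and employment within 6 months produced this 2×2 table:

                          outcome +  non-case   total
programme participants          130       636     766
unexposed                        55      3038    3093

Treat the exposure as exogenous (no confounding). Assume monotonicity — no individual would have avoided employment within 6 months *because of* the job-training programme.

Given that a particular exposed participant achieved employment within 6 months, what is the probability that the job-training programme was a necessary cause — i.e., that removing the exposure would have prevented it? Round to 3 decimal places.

PN ≈ 0.895

p₁ = P(outcome | exposed) = 130/766 = 0.16971
p₀ = P(outcome | unexposed) = 55/3093 = 0.017782
Under exogeneity and monotonicity, PN = (p₁ − p₀) / p₁.
PN = (0.16971 − 0.017782) / 0.16971 = 0.15193 / 0.16971 ≈ 0.8952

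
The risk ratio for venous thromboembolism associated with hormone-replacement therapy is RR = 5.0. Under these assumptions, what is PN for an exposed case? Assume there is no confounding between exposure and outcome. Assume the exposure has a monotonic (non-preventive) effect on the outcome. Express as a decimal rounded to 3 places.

Under exogeneity and monotonicity, PN = (RR − 1) / RR = 1 − 1/RR.
PN = (5.0 − 1) / 5.0 = 4 / 5.0 ≈ 0.8000

PN ≈ 0.800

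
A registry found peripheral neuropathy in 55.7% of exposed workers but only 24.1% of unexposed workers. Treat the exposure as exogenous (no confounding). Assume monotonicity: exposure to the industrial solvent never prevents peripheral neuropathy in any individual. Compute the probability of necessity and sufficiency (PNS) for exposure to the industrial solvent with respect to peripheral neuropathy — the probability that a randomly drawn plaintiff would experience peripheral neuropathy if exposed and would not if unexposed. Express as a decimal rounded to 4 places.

p₁ = 0.557, p₀ = 0.241.
Under exogeneity and monotonicity, PNS = p₁ − p₀.
PNS = 0.557 − 0.241 = 0.316

PNS ≈ 0.3160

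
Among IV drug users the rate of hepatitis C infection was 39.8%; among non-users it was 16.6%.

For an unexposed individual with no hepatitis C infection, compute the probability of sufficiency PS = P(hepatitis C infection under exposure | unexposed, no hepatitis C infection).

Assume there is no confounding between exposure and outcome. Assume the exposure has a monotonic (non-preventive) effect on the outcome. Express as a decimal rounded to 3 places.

PS ≈ 0.278

p₁ = 0.398, p₀ = 0.166.
Under exogeneity and monotonicity, PS = (p₁ − p₀) / (1 − p₀).
PS = (0.398 − 0.166) / (1 − 0.166) = 0.232 / 0.834 ≈ 0.2782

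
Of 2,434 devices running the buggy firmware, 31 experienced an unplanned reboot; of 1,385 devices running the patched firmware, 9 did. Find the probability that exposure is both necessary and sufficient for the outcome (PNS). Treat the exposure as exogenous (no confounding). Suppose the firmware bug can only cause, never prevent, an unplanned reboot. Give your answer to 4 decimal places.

p₁ = P(outcome | exposed) = 31/2434 = 0.012736
p₀ = P(outcome | unexposed) = 9/1385 = 0.0064982
Under exogeneity and monotonicity, PNS = p₁ − p₀.
PNS = 0.012736 − 0.0064982 = 0.006238

PNS ≈ 0.0062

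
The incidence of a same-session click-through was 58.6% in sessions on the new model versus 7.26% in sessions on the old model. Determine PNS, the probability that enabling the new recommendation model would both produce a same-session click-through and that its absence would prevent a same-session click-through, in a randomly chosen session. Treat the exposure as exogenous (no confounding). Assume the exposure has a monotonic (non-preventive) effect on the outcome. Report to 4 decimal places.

p₁ = 0.586, p₀ = 0.0726.
Under exogeneity and monotonicity, PNS = p₁ − p₀.
PNS = 0.586 − 0.0726 = 0.5134

PNS ≈ 0.5134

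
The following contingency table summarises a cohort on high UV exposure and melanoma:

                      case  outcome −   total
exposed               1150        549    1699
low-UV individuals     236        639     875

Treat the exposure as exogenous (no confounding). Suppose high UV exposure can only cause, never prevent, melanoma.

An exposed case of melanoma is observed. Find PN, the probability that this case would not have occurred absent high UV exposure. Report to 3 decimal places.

p₁ = P(outcome | exposed) = 1150/1699 = 0.67687
p₀ = P(outcome | unexposed) = 236/875 = 0.26971
Under exogeneity and monotonicity, PN = (p₁ − p₀) / p₁.
PN = (0.67687 − 0.26971) / 0.67687 = 0.40715 / 0.67687 ≈ 0.6015

PN ≈ 0.602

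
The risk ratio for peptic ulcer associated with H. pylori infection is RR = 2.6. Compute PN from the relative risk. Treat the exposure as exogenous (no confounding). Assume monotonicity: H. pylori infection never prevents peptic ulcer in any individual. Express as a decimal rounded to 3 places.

Under exogeneity and monotonicity, PN = (RR − 1) / RR = 1 − 1/RR.
PN = (2.6 − 1) / 2.6 = 1.6 / 2.6 ≈ 0.6154

PN ≈ 0.615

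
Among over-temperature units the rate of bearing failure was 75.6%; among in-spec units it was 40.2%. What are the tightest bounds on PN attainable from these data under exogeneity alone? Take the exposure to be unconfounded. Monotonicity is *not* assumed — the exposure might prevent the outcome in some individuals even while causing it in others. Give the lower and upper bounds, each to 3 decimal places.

0.468 ≤ PN ≤ 0.791

p₁ = 0.756, p₀ = 0.402.
Under exogeneity alone the bounds on PN are max{0,(p₁−p₀)/p₁} ≤ PN ≤ min{1,(1−p₀)/p₁}.
  lower = (p₁ − p₀)/p₁ = 0.354 / 0.756 ≈ 0.4683
  upper = min{1, (1 − p₀)/p₁} = 0.598 / 0.756 ≈ 0.7910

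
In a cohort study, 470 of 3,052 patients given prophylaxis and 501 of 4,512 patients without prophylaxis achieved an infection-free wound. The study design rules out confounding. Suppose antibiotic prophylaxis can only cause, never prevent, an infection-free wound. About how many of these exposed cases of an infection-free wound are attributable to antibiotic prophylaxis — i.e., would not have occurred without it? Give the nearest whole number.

about 131 cases

p₁ = P(outcome | exposed) = 470/3052 = 0.154
p₀ = P(outcome | unexposed) = 501/4512 = 0.11104
PN = (p₁ − p₀)/p₁ = (0.154 − 0.11104) / 0.154 ≈ 0.27897.
Attributable cases ≈ PN × (exposed cases) = 0.27897 × 470 ≈ 131.11.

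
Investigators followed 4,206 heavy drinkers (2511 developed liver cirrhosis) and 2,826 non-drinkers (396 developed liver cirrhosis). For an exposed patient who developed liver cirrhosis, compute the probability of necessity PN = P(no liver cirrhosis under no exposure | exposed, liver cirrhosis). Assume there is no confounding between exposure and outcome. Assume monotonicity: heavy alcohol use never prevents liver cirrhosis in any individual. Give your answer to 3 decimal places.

PN ≈ 0.765

p₁ = P(outcome | exposed) = 2511/4206 = 0.597
p₀ = P(outcome | unexposed) = 396/2826 = 0.14013
Under exogeneity and monotonicity, PN = (p₁ − p₀) / p₁.
PN = (0.597 − 0.14013) / 0.597 = 0.45688 / 0.597 ≈ 0.7653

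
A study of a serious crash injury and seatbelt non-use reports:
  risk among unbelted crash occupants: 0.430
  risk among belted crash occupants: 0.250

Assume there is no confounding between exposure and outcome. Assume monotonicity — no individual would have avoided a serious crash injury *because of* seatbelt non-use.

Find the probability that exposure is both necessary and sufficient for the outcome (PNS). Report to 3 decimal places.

PNS ≈ 0.180

Let p₁ = 0.43, p₀ = 0.25.
Under exogeneity and monotonicity, PNS = p₁ − p₀.
PNS = 0.43 − 0.25 = 0.18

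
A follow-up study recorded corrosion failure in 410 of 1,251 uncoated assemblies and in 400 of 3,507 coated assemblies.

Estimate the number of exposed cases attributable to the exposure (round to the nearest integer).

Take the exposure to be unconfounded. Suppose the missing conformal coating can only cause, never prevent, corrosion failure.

p₁ = P(outcome | exposed) = 410/1251 = 0.32774
p₀ = P(outcome | unexposed) = 400/3507 = 0.11406
PN = (p₁ − p₀)/p₁ = (0.32774 − 0.11406) / 0.32774 ≈ 0.65199.
Attributable cases ≈ PN × (exposed cases) = 0.65199 × 410 ≈ 267.31.

about 267 cases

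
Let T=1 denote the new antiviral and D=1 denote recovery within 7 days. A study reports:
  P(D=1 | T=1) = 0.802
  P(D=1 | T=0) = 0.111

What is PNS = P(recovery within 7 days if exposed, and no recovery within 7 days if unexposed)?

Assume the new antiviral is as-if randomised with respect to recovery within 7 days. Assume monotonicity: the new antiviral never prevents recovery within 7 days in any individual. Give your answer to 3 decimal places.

PNS ≈ 0.691

Let p₁ = 0.802, p₀ = 0.111.
Under exogeneity and monotonicity, PNS = p₁ − p₀.
PNS = 0.802 − 0.111 = 0.691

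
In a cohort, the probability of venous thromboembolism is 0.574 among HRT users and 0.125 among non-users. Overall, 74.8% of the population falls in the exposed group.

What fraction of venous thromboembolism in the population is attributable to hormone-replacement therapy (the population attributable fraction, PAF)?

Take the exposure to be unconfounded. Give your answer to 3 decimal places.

PAF ≈ 0.729

Let p₁ = 0.574, p₀ = 0.125.
Overall risk P(Y=1) = π·p₁ + (1−π)·p₀ = 0.748×0.574 + 0.252×0.125 = 0.46085.
Under exogeneity, PAF = [P(Y=1) − p₀] / P(Y=1).
PAF = (0.46085 − 0.125) / 0.46085 ≈ 0.7288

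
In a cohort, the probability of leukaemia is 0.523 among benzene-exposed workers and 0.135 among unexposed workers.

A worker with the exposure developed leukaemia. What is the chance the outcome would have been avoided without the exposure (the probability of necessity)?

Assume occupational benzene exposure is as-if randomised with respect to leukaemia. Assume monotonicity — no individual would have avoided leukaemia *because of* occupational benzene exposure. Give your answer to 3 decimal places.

PN ≈ 0.742

Let p₁ = 0.523, p₀ = 0.135.
Under exogeneity and monotonicity, PN = (p₁ − p₀) / p₁.
PN = (0.523 − 0.135) / 0.523 = 0.388 / 0.523 ≈ 0.7419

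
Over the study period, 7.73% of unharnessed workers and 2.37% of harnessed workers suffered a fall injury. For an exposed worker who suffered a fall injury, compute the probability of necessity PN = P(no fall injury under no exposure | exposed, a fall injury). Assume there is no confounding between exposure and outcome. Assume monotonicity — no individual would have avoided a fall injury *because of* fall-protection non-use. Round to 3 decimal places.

p₁ = 0.0773, p₀ = 0.0237.
Under exogeneity and monotonicity, PN = (p₁ − p₀) / p₁.
PN = (0.0773 − 0.0237) / 0.0773 = 0.0536 / 0.0773 ≈ 0.6934

PN ≈ 0.693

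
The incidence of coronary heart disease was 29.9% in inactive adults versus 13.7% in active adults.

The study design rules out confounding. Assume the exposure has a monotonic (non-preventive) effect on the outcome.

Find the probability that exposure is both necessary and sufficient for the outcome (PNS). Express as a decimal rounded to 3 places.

PNS ≈ 0.162

p₁ = 0.299, p₀ = 0.137.
Under exogeneity and monotonicity, PNS = p₁ − p₀.
PNS = 0.299 − 0.137 = 0.162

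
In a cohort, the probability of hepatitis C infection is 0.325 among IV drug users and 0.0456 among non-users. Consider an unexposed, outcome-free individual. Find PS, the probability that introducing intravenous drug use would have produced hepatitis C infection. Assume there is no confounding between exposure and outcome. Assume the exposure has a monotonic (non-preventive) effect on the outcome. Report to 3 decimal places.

Let p₁ = 0.325, p₀ = 0.0456.
Under exogeneity and monotonicity, PS = (p₁ − p₀) / (1 − p₀).
PS = (0.325 − 0.0456) / (1 − 0.0456) = 0.2794 / 0.9544 ≈ 0.2927

PS ≈ 0.293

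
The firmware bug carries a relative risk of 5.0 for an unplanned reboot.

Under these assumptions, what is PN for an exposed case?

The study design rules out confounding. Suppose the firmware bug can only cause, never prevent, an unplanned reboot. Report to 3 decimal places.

Under exogeneity and monotonicity, PN = (RR − 1) / RR = 1 − 1/RR.
PN = (5.0 − 1) / 5.0 = 4 / 5.0 ≈ 0.8000

PN ≈ 0.800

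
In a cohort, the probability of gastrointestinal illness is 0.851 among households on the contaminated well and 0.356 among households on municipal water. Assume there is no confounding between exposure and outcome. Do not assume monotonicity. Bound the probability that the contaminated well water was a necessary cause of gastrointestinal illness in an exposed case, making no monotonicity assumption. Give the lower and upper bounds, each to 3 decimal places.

Let p₁ = 0.851, p₀ = 0.356.
Under exogeneity alone the bounds on PN are max{0,(p₁−p₀)/p₁} ≤ PN ≤ min{1,(1−p₀)/p₁}.
  lower = (p₁ − p₀)/p₁ = 0.495 / 0.851 ≈ 0.5817
  upper = min{1, (1 − p₀)/p₁} = 0.644 / 0.851 ≈ 0.7568

0.582 ≤ PN ≤ 0.757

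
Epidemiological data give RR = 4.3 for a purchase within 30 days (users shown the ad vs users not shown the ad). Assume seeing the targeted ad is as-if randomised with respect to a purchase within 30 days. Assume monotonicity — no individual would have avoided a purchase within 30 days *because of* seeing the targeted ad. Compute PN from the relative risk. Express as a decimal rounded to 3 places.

PN ≈ 0.767

Under exogeneity and monotonicity, PN = (RR − 1) / RR = 1 − 1/RR.
PN = (4.3 − 1) / 4.3 = 3.3 / 4.3 ≈ 0.7674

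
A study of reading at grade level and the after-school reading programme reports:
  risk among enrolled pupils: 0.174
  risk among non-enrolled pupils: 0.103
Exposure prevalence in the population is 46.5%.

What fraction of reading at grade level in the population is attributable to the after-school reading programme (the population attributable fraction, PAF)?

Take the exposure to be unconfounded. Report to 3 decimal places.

PAF ≈ 0.243

Let p₁ = 0.174, p₀ = 0.103.
Overall risk P(Y=1) = π·p₁ + (1−π)·p₀ = 0.465×0.174 + 0.535×0.103 = 0.13601.
Under exogeneity, PAF = [P(Y=1) − p₀] / P(Y=1).
PAF = (0.13601 − 0.103) / 0.13601 ≈ 0.2427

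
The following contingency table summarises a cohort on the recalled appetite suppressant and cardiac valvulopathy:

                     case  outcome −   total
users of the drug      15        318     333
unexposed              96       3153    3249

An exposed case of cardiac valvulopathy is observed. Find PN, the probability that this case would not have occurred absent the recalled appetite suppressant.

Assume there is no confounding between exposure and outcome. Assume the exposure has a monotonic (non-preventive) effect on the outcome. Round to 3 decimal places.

p₁ = P(outcome | exposed) = 15/333 = 0.045045
p₀ = P(outcome | unexposed) = 96/3249 = 0.029548
Under exogeneity and monotonicity, PN = (p₁ − p₀)/p₁.
PN = (0.045045 − 0.029548) / 0.045045 ≈ 0.3440

PN ≈ 0.344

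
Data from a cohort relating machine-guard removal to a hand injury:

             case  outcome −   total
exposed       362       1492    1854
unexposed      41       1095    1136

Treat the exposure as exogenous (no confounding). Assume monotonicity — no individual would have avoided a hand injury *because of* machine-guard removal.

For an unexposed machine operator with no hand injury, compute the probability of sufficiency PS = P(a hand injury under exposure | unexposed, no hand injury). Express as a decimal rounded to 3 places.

p₁ = P(outcome | exposed) = 362/1854 = 0.19525
p₀ = P(outcome | unexposed) = 41/1136 = 0.036092
Under exogeneity and monotonicity, PS = (p₁ − p₀) / (1 − p₀).
PS = (0.19525 − 0.036092) / (1 − 0.036092) = 0.15916 / 0.96391 ≈ 0.1651

PS ≈ 0.165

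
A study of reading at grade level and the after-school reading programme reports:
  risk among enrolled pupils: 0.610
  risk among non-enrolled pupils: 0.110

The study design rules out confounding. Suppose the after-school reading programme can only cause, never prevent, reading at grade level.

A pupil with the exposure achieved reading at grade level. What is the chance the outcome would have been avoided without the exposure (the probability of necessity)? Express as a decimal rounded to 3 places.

Let p₁ = 0.61, p₀ = 0.11.
Under exogeneity and monotonicity, PN = (p₁ − p₀) / p₁.
PN = (0.61 − 0.11) / 0.61 = 0.5 / 0.61 ≈ 0.8197

PN ≈ 0.820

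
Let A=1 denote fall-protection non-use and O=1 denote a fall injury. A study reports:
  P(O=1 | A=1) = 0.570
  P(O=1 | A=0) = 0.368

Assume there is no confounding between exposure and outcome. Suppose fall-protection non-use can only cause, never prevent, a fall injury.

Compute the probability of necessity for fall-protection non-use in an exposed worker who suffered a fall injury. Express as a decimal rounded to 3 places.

PN ≈ 0.354

Let p₁ = 0.57, p₀ = 0.368.
Under exogeneity and monotonicity, PN = (p₁ − p₀) / p₁.
PN = (0.57 − 0.368) / 0.57 = 0.202 / 0.57 ≈ 0.3544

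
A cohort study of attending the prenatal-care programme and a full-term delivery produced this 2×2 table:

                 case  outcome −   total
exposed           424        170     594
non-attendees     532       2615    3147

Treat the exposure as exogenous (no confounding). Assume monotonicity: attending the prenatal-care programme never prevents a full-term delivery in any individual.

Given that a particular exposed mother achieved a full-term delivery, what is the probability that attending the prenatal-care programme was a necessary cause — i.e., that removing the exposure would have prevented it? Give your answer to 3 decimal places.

p₁ = P(outcome | exposed) = 424/594 = 0.7138
p₀ = P(outcome | unexposed) = 532/3147 = 0.16905
Under exogeneity and monotonicity, PN = (p₁ − p₀) / p₁.
PN = (0.7138 − 0.16905) / 0.7138 = 0.54475 / 0.7138 ≈ 0.7632

PN ≈ 0.763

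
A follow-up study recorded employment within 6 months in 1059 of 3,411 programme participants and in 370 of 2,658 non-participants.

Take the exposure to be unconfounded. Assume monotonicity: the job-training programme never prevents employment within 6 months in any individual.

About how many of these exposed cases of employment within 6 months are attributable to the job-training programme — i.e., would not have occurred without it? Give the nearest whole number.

about 584 cases

p₁ = P(outcome | exposed) = 1059/3411 = 0.31047
p₀ = P(outcome | unexposed) = 370/2658 = 0.1392
PN = (p₁ − p₀)/p₁ = (0.31047 − 0.1392) / 0.31047 ≈ 0.55163.
Attributable cases ≈ PN × (exposed cases) = 0.55163 × 1059 ≈ 584.18.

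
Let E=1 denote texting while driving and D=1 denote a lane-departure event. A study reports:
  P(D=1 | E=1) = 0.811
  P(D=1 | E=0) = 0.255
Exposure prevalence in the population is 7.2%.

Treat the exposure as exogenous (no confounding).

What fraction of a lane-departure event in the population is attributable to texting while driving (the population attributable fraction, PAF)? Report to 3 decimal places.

PAF ≈ 0.136

Let p₁ = 0.811, p₀ = 0.255.
Overall risk P(Y=1) = π·p₁ + (1−π)·p₀ = 0.072×0.811 + 0.928×0.255 = 0.29503.
Under exogeneity, PAF = [P(Y=1) − p₀] / P(Y=1).
PAF = (0.29503 − 0.255) / 0.29503 ≈ 0.1357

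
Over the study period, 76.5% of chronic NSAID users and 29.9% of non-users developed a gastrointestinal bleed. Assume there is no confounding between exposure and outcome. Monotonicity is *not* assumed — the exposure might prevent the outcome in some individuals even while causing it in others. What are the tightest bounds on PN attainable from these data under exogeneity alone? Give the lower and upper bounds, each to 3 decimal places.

0.609 ≤ PN ≤ 0.916

p₁ = 0.765, p₀ = 0.299.
Under exogeneity alone the bounds on PN are max{0,(p₁−p₀)/p₁} ≤ PN ≤ min{1,(1−p₀)/p₁}.
  lower = (p₁ − p₀)/p₁ = 0.466 / 0.765 ≈ 0.6092
  upper = min{1, (1 − p₀)/p₁} = 0.701 / 0.765 ≈ 0.9163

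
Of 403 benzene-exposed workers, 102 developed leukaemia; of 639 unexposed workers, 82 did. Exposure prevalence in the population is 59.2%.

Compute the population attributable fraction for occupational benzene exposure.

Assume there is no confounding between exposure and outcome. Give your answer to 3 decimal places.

PAF ≈ 0.365

p₁ = P(outcome | exposed) = 102/403 = 0.2531
p₀ = P(outcome | unexposed) = 82/639 = 0.12833
Overall risk P(Y=1) = π·p₁ + (1−π)·p₀ = 0.592×0.2531 + 0.408×0.12833 = 0.20219.
Under exogeneity, PAF = [P(Y=1) − p₀] / P(Y=1).
PAF = (0.20219 − 0.12833) / 0.20219 ≈ 0.3653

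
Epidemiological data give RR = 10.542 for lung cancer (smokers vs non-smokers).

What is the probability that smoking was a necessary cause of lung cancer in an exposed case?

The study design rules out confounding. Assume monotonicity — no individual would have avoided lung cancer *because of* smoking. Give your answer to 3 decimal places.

PN ≈ 0.905

Under exogeneity and monotonicity, PN = (RR − 1) / RR = 1 − 1/RR.
PN = (10.542 − 1) / 10.542 = 9.542 / 10.542 ≈ 0.9051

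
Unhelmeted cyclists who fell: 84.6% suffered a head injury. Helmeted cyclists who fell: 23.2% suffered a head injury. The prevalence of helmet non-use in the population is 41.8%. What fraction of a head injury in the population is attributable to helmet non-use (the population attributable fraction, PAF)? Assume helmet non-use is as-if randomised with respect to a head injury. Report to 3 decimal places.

p₁ = 0.846, p₀ = 0.232.
Overall risk P(Y=1) = π·p₁ + (1−π)·p₀ = 0.418×0.846 + 0.582×0.232 = 0.48865.
Under exogeneity, PAF = [P(Y=1) − p₀] / P(Y=1).
PAF = (0.48865 − 0.232) / 0.48865 ≈ 0.5252

PAF ≈ 0.525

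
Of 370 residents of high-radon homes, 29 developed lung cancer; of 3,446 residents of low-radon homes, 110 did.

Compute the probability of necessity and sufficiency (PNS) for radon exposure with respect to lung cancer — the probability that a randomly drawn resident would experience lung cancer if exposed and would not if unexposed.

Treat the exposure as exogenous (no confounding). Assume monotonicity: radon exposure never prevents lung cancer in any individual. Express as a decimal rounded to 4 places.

PNS ≈ 0.0465

p₁ = P(outcome | exposed) = 29/370 = 0.078378
p₀ = P(outcome | unexposed) = 110/3446 = 0.031921
Under exogeneity and monotonicity, PNS = p₁ − p₀.
PNS = 0.078378 − 0.031921 = 0.046457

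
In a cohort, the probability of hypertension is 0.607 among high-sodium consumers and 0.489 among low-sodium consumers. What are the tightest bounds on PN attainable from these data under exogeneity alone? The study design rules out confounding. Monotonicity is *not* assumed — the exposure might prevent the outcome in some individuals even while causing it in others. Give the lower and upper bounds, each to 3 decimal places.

Let p₁ = 0.607, p₀ = 0.489.
Under exogeneity alone the bounds on PN are max{0,(p₁−p₀)/p₁} ≤ PN ≤ min{1,(1−p₀)/p₁}.
  lower = (p₁ − p₀)/p₁ = 0.118 / 0.607 ≈ 0.1944
  upper = min{1, (1 − p₀)/p₁} = 0.511 / 0.607 ≈ 0.8418

0.194 ≤ PN ≤ 0.842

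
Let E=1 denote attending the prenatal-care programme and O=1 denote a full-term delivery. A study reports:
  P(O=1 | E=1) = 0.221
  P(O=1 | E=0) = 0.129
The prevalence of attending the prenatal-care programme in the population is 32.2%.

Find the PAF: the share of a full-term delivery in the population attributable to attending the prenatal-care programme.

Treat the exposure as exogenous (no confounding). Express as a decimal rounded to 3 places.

Let p₁ = 0.221, p₀ = 0.129.
Overall risk P(Y=1) = π·p₁ + (1−π)·p₀ = 0.322×0.221 + 0.678×0.129 = 0.15862.
Under exogeneity, PAF = [P(Y=1) − p₀] / P(Y=1).
PAF = (0.15862 − 0.129) / 0.15862 ≈ 0.1868

PAF ≈ 0.187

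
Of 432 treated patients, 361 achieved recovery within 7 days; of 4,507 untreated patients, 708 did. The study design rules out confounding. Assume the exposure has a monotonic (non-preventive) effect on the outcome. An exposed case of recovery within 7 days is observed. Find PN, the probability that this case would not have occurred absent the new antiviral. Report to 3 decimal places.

p₁ = P(outcome | exposed) = 361/432 = 0.83565
p₀ = P(outcome | unexposed) = 708/4507 = 0.15709
Under exogeneity and monotonicity, PN = (p₁ − p₀) / p₁.
PN = (0.83565 − 0.15709) / 0.83565 = 0.67856 / 0.83565 ≈ 0.8120

PN ≈ 0.812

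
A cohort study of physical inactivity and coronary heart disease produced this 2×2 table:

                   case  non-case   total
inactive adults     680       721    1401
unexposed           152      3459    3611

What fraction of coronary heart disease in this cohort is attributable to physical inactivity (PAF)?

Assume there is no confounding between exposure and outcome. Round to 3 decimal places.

p₁ = P(outcome | exposed) = 680/1401 = 0.48537
p₀ = P(outcome | unexposed) = 152/3611 = 0.042094
Exposure prevalence π = 1401/5012 = 0.27953; overall risk P(Y=1) = 0.166.
Under exogeneity, PAF = [P(Y=1) − p₀]/P(Y=1).
PAF = (0.166 − 0.042094) / 0.166 ≈ 0.7464

PAF ≈ 0.746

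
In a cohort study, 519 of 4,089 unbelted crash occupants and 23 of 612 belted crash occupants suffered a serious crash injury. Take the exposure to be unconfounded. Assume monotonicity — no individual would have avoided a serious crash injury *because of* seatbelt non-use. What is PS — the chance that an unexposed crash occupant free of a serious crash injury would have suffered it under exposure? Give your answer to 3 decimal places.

p₁ = P(outcome | exposed) = 519/4089 = 0.12693
p₀ = P(outcome | unexposed) = 23/612 = 0.037582
Under exogeneity and monotonicity, PS = (p₁ − p₀) / (1 − p₀).
PS = (0.12693 − 0.037582) / (1 − 0.037582) = 0.089344 / 0.96242 ≈ 0.0928

PS ≈ 0.093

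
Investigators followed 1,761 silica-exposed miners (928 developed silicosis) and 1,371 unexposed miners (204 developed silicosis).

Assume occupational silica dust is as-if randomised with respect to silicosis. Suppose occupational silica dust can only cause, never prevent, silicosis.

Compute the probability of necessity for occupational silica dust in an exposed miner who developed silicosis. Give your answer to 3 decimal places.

PN ≈ 0.718

p₁ = P(outcome | exposed) = 928/1761 = 0.52697
p₀ = P(outcome | unexposed) = 204/1371 = 0.1488
Under exogeneity and monotonicity, PN = (p₁ − p₀) / p₁.
PN = (0.52697 − 0.1488) / 0.52697 = 0.37818 / 0.52697 ≈ 0.7176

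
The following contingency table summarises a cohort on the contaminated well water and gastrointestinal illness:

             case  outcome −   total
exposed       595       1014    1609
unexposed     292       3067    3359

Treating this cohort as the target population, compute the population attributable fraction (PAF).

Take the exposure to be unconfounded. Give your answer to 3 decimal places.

p₁ = P(outcome | exposed) = 595/1609 = 0.36979
p₀ = P(outcome | unexposed) = 292/3359 = 0.086931
Exposure prevalence π = 1609/4968 = 0.32387; overall risk P(Y=1) = 0.17854.
Under exogeneity, PAF = [P(Y=1) − p₀]/P(Y=1).
PAF = (0.17854 − 0.086931) / 0.17854 ≈ 0.5131

PAF ≈ 0.513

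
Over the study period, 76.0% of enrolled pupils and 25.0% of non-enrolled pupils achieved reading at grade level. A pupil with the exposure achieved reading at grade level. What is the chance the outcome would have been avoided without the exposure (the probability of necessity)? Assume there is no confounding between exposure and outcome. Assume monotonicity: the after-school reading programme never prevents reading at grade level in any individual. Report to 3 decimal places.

p₁ = 0.76, p₀ = 0.25.
Under exogeneity and monotonicity, PN = (p₁ − p₀) / p₁.
PN = (0.76 − 0.25) / 0.76 = 0.51 / 0.76 ≈ 0.6711

PN ≈ 0.671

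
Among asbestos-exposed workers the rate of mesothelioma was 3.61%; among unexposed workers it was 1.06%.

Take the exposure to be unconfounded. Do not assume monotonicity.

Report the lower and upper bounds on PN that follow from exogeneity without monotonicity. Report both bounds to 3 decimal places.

0.706 ≤ PN ≤ 1.000

p₁ = 0.0361, p₀ = 0.0106.
Under exogeneity alone the bounds on PN are max{0,(p₁−p₀)/p₁} ≤ PN ≤ min{1,(1−p₀)/p₁}.
  lower = (p₁ − p₀)/p₁ = 0.0255 / 0.0361 ≈ 0.7064
  upper = min{1, (1 − p₀)/p₁} = 0.9894 / 0.0361 ≈ 27.4072 → capped at 1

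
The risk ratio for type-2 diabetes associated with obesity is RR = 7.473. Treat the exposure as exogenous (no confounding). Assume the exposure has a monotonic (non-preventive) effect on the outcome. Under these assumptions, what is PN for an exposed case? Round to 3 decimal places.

Under exogeneity and monotonicity, PN = (RR − 1) / RR = 1 − 1/RR.
PN = (7.473 − 1) / 7.473 = 6.473 / 7.473 ≈ 0.8662

PN ≈ 0.866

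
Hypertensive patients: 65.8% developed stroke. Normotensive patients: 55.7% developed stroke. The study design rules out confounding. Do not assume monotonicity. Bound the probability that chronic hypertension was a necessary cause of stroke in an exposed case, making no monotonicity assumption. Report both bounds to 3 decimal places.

0.153 ≤ PN ≤ 0.673

p₁ = 0.658, p₀ = 0.557.
Under exogeneity alone the bounds on PN are max{0,(p₁−p₀)/p₁} ≤ PN ≤ min{1,(1−p₀)/p₁}.
  lower = (p₁ − p₀)/p₁ = 0.101 / 0.658 ≈ 0.1535
  upper = min{1, (1 − p₀)/p₁} = 0.443 / 0.658 ≈ 0.6733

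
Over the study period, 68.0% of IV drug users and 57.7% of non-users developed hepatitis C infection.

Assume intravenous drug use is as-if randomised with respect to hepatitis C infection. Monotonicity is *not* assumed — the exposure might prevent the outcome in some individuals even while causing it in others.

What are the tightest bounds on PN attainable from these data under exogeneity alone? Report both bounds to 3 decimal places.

0.151 ≤ PN ≤ 0.622

p₁ = 0.68, p₀ = 0.577.
Under exogeneity alone the bounds on PN are max{0,(p₁−p₀)/p₁} ≤ PN ≤ min{1,(1−p₀)/p₁}.
  lower = (p₁ − p₀)/p₁ = 0.103 / 0.68 ≈ 0.1515
  upper = min{1, (1 − p₀)/p₁} = 0.423 / 0.68 ≈ 0.6221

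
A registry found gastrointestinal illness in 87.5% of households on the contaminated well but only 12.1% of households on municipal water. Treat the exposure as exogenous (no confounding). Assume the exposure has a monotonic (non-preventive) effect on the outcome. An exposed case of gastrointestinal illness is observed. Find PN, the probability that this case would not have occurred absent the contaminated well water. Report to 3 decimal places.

p₁ = 0.875, p₀ = 0.121.
Under exogeneity and monotonicity, PN = (p₁ − p₀) / p₁.
PN = (0.875 − 0.121) / 0.875 = 0.754 / 0.875 ≈ 0.8617

PN ≈ 0.862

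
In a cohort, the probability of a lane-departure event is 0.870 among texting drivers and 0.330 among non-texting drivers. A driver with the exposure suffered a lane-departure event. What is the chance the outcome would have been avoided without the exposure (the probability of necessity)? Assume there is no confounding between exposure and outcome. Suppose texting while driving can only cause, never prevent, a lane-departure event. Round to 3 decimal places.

PN ≈ 0.621

Let p₁ = 0.87, p₀ = 0.33.
Under exogeneity and monotonicity, PN = (p₁ − p₀) / p₁.
PN = (0.87 − 0.33) / 0.87 = 0.54 / 0.87 ≈ 0.6207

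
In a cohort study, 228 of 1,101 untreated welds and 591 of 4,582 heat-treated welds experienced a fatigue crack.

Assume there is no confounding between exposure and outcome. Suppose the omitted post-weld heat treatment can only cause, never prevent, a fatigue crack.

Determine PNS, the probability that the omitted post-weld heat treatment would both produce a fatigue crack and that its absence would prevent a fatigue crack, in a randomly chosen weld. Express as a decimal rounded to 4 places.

p₁ = P(outcome | exposed) = 228/1101 = 0.20708
p₀ = P(outcome | unexposed) = 591/4582 = 0.12898
Under exogeneity and monotonicity, PNS = p₁ − p₀.
PNS = 0.20708 − 0.12898 = 0.078101

PNS ≈ 0.0781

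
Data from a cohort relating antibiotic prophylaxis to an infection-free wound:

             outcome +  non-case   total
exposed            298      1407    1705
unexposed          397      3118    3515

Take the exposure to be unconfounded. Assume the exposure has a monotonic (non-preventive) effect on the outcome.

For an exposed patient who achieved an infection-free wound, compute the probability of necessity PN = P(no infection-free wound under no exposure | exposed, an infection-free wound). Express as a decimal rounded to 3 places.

PN ≈ 0.354

p₁ = P(outcome | exposed) = 298/1705 = 0.17478
p₀ = P(outcome | unexposed) = 397/3515 = 0.11294
Under exogeneity and monotonicity, PN = (p₁ − p₀)/p₁.
PN = (0.17478 − 0.11294) / 0.17478 ≈ 0.3538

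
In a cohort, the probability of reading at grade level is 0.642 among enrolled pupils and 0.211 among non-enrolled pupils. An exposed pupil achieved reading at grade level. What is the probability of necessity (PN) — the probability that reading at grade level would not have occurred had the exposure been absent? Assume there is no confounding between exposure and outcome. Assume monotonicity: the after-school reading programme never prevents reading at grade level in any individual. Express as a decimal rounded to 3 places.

Let p₁ = 0.642, p₀ = 0.211.
Under exogeneity and monotonicity, PN = (p₁ − p₀) / p₁.
PN = (0.642 − 0.211) / 0.642 = 0.431 / 0.642 ≈ 0.6713

PN ≈ 0.671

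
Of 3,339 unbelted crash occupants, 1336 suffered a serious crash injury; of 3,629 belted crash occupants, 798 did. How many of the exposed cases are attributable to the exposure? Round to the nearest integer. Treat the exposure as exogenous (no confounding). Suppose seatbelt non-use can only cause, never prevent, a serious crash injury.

p₁ = P(outcome | exposed) = 1336/3339 = 0.40012
p₀ = P(outcome | unexposed) = 798/3629 = 0.2199
PN = (p₁ − p₀)/p₁ = (0.40012 − 0.2199) / 0.40012 ≈ 0.45043.
Attributable cases ≈ PN × (exposed cases) = 0.45043 × 1336 ≈ 601.77.

about 602 cases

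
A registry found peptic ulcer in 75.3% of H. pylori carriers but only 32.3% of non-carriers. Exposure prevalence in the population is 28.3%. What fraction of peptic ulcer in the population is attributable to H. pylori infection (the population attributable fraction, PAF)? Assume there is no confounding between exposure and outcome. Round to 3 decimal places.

PAF ≈ 0.274

p₁ = 0.753, p₀ = 0.323.
Overall risk P(Y=1) = π·p₁ + (1−π)·p₀ = 0.283×0.753 + 0.717×0.323 = 0.44469.
Under exogeneity, PAF = [P(Y=1) − p₀] / P(Y=1).
PAF = (0.44469 − 0.323) / 0.44469 ≈ 0.2737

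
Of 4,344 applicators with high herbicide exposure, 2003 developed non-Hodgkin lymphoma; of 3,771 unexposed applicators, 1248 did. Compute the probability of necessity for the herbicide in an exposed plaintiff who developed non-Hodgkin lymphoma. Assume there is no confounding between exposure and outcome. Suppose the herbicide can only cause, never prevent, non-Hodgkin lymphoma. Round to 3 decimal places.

PN ≈ 0.282

p₁ = P(outcome | exposed) = 2003/4344 = 0.4611
p₀ = P(outcome | unexposed) = 1248/3771 = 0.33095
Under exogeneity and monotonicity, PN = (p₁ − p₀) / p₁.
PN = (0.4611 − 0.33095) / 0.4611 = 0.13015 / 0.4611 ≈ 0.2823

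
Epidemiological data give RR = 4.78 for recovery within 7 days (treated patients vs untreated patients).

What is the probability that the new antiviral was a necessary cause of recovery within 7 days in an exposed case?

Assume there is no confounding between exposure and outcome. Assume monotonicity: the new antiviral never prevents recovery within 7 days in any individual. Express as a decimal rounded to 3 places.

PN ≈ 0.791

Under exogeneity and monotonicity, PN = (RR − 1) / RR = 1 − 1/RR.
PN = (4.78 − 1) / 4.78 = 3.78 / 4.78 ≈ 0.7908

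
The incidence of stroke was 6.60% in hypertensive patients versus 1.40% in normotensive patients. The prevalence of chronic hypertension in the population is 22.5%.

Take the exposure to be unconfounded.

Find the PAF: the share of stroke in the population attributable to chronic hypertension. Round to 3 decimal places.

p₁ = 0.066, p₀ = 0.014.
Overall risk P(Y=1) = π·p₁ + (1−π)·p₀ = 0.225×0.066 + 0.775×0.014 = 0.0257.
Under exogeneity, PAF = [P(Y=1) − p₀] / P(Y=1).
PAF = (0.0257 − 0.014) / 0.0257 ≈ 0.4553

PAF ≈ 0.455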